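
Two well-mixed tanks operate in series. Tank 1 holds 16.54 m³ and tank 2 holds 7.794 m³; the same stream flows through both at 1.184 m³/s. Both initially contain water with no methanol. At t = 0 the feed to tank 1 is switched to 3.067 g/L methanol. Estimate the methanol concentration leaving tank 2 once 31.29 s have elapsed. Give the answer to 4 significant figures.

2.473 g/L

Each tank obeys Vᵢ dCᵢ/dt = Q(Cᵢ₋₁ − Cᵢ), so τᵢ = Vᵢ/Q.
τ₁ = 16.54/1.184 = 13.9696 s; τ₂ = 7.794/1.184 = 6.58277 s.
Solving the cascade with C₁(0)=C₂(0)=0 gives C₂(t) = C_in[1 − (τ₁ e^(−t/τ₁) − τ₂ e^(−t/τ₂))/(τ₁ − τ₂)].
At t = 31.29: e^(−t/τ₁) = 0.106473, e^(−t/τ₂) = 0.00862304.
C₂ = 3.067·[1 − (13.9696·0.106473 − 6.58277·0.00862304)/(7.38682)] = 3.067·0.806328 = 2.47301 g/L.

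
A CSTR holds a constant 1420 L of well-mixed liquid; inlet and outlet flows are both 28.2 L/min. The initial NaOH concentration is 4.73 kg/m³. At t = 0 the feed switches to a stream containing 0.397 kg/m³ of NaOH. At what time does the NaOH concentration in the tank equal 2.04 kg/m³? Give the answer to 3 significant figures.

48.8 min

Unsteady species balance (constant V, well mixed): V dC/dt = Q(C_in − C), so τ = V/Q = 50.355 min.
C(t) = C_in + (C₀ − C_in) e^(−t/τ). Set C = 2.04 and solve for t:
e^(−t/τ) = (C − C_in)/(C₀ − C_in) = (2.04 − 0.397)/(4.73 − 0.397) = 0.37918
t = −τ ln(…) = 50.355 × 0.96974 = 48.831 min.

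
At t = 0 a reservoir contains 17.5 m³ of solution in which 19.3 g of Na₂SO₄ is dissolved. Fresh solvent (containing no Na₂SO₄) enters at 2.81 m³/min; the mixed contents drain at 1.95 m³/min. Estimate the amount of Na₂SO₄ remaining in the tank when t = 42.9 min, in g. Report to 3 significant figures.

1.48 g

Let m(t) be the amount of Na₂SO₄. Volume: V(t) = V₀ + (Q_in − Q_out) t = 17.5 + 0.86000 t; V(42.9) = 54.394 m³.
Species balance (pure solvent in): dm/dt = −Q_out · m/V(t).
Separate: dm/m = −Q_out dt/V(t) ⇒ ln(m/m₀) = −(Q_out/(Q_in−Q_out)) ln(V/V₀).
m = m₀ (V₀/V)^(Q_out/(Q_in−Q_out)) = 19.3 × (17.5/54.394)^(2.2674) = 1.4751 g.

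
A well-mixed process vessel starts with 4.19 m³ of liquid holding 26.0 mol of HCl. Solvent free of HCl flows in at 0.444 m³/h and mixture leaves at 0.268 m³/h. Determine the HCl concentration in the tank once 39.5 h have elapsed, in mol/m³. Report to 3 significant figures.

Total volume: dV/dt = Q_in − Q_out = 0.17600 m³/h, so V(t) = 4.19 + 0.17600 t and V(39.5) = 11.142 m³.
Species balance (pure solvent in): dm/dt = −Q_out · m/V(t).
dm/m = −Q_out dt/(V₀ + 0.17600 t); integrating gives ln(m/m₀) = −(Q_out/(Q_in−Q_out)) ln(V/V₀).
m = m₀ (V₀/V)^(Q_out/(Q_in−Q_out)) = 26.0 × (4.19/11.142)^(1.5227) = 5.8640 mol.
C = m/V = 5.8640/11.142 = 0.52630 mol/m³.

0.526 mol/m³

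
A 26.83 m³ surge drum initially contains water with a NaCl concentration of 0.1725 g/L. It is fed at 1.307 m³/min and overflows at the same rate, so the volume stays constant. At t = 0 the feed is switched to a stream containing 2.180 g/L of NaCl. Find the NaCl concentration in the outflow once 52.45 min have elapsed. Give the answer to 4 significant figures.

Mass balance on the solute (V constant): V dC/dt = Q(C_in − C).
Rewrite as dC/dt + C/τ = C_in/τ, τ = V/Q = 20.5279 min.
Solution: C(t) = C_in + (C₀ − C_in) e^(−t/τ).
C(52.45) = 2.180 + (0.1725 − 2.180)·e^(−52.45/20.5279) = 2.180 + (-2.00750)·0.0776879 = 2.02404 g/L.

2.024 g/L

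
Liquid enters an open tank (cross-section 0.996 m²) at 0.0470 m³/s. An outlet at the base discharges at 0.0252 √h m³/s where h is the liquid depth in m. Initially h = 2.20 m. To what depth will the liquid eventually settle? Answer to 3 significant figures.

A dh/dt = Q_in − 0.0252 √h. Steady state requires inflow = outflow:
Q_in = 0.0252 √h_ss ⇒ √h_ss = 0.0470/0.0252 = 1.8651.
h_ss = 1.8651² = 3.4785 m. (Since h₀ = 2.20 m < h_ss, the level will rise toward this value.)

3.48 m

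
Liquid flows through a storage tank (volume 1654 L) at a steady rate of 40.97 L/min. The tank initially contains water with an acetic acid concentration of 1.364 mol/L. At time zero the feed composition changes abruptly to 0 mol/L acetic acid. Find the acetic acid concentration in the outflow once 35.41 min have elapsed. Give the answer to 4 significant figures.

0.5674 mol/L

Transient balance on the dissolved component: V dC/dt = Q(C_in − C).
Rewrite as dC/dt + C/τ = C_in/τ, τ = V/Q = 40.3710 min.
Solution: C(t) = C_in + (C₀ − C_in) e^(−t/τ).
C(35.41) = 0 + (1.364 − 0)·e^(−35.41/40.3710) = 0 + (1.36400)·0.415981 = 0.567399 mol/L.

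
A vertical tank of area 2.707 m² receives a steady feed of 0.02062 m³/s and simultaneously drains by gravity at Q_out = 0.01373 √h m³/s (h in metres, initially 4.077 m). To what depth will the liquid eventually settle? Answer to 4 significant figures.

Mass balance (ρ constant): A dh/dt = Q_in − 0.01373 √h. At steady state dh/dt = 0:
Q_in = 0.01373 √h_ss ⇒ √h_ss = 0.02062/0.01373 = 1.50182.
h_ss = 1.50182² = 2.25547 m. (Since h₀ = 4.077 m > h_ss, the level will fall toward this value.)

2.255 m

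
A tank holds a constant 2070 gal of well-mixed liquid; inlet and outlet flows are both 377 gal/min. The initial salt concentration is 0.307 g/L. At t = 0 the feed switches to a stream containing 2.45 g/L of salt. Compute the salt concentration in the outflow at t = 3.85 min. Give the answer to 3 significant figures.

Transient balance on the dissolved component: V dC/dt = Q(C_in − C).
So dC/dt = (C_in − C)/τ with τ = V/Q = 2070/377 = 5.4907 min.
Solution: C(t) = C_in + (C₀ − C_in) e^(−t/τ).
C(3.85) = 2.45 + (0.307 − 2.45)·e^(−3.85/5.4907) = 2.45 + (-2.1430)·0.49600 = 1.3871 g/L.

1.39 g/L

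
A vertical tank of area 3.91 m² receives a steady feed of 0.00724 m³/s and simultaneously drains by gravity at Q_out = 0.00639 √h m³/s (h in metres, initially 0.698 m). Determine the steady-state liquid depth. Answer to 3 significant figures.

1.28 m

Mass balance (ρ constant): A dh/dt = Q_in − 0.00639 √h. At steady state dh/dt = 0:
Q_in = 0.00639 √h_ss ⇒ √h_ss = 0.00724/0.00639 = 1.1330.
h_ss = 1.1330² = 1.2837 m. (Since h₀ = 0.698 m < h_ss, the level will rise toward this value.)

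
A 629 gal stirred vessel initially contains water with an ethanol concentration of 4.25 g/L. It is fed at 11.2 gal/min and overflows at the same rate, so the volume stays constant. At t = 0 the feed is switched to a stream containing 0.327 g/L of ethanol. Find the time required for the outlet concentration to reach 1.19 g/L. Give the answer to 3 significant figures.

85.0 min

Species balance: V dC/dt = Q(C_in − C) ⇒ τ = V/Q = 56.161 min.
C(t) = C_in + (C₀ − C_in) e^(−t/τ). Set C = 1.19 and solve for t:
e^(−t/τ) = (C − C_in)/(C₀ − C_in) = (1.19 − 0.327)/(4.25 − 0.327) = 0.21998
t = −τ ln(…) = 56.161 × 1.5142 = 85.038 min.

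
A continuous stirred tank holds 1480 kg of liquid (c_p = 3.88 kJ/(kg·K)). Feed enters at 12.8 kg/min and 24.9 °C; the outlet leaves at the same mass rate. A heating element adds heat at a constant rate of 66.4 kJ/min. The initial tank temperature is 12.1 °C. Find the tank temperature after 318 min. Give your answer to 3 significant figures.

25.3 °C

M c_p dT/dt = ṁ c_p (T_in − T) + Q̇.
τ = M/ṁ = 115.62 min; T_ss = T_in + Q̇/(ṁ c_p) = 24.9 + 66.4/(12.8·3.88) = 26.237 °C.
This is linear first-order; T(t) = T_ss + (T₀ − T_ss) e^(−t/τ).
T(318) = 26.237 + (-14.137)·e^(−318/115.62) = 26.237 + (-14.137)·0.063911 = 25.333 °C.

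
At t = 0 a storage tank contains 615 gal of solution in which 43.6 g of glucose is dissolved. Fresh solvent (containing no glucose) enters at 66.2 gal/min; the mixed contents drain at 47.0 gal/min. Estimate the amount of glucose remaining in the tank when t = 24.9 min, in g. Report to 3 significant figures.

10.7 g

Total volume: dV/dt = Q_in − Q_out = 19.200 gal/min, so V(t) = 615 + 19.200 t and V(24.9) = 1093.1 gal.
No glucose enters, so dm/dt = −Q_out · (m/V).
dm/m = −Q_out dt/(V₀ + 19.200 t); integrating gives ln(m/m₀) = −(Q_out/(Q_in−Q_out)) ln(V/V₀).
m = m₀ (V₀/V)^(Q_out/(Q_in−Q_out)) = 43.6 × (615/1093.1)^(2.4479) = 10.667 g.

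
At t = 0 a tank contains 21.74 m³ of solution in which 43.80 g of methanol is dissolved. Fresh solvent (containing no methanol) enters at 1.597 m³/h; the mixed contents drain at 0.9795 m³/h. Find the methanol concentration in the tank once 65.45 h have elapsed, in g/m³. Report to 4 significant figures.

Let m(t) be the amount of methanol. Volume: V(t) = V₀ + (Q_in − Q_out) t = 21.74 + 0.617500 t; V(65.45) = 62.1554 m³.
Species balance (pure solvent in): dm/dt = −Q_out · m/V(t).
dm/m = −Q_out dt/(V₀ + 0.617500 t); integrating gives ln(m/m₀) = −(Q_out/(Q_in−Q_out)) ln(V/V₀).
m = m₀ (V₀/V)^(Q_out/(Q_in−Q_out)) = 43.80 × (21.74/62.1554)^(1.58623) = 8.27567 g.
C = m/V = 8.27567/62.1554 = 0.133145 g/m³.

0.1331 g/m³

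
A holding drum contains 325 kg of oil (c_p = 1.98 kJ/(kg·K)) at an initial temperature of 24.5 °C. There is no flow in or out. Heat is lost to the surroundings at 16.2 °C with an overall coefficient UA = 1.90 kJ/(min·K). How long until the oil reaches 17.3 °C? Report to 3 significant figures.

Heat balance on the well-mixed liquid: M c_p dT/dt = −UA(T − T_amb).
τ = M c_p/UA = 338.68 min; T_ss = T_amb = 16.200 °C.
T(t) = T_ss + (T₀ − T_ss)e^(−t/τ); set T = 17.3:
t = −τ ln[(T − T_ss)/(T₀ − T_ss)] = −338.68 · ln(0.13253) = 684.46 min.

684 min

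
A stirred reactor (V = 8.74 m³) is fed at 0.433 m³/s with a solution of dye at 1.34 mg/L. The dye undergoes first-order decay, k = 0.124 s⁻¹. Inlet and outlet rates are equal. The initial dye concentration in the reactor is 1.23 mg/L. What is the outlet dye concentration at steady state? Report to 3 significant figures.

Species balance: V dC/dt = Q C_in − Q C − k V C.
Steady state (dC/dt = 0): C_ss = Q C_in/(Q + kV) = C_in/(1 + kV/Q).
C_ss = 0.433·1.34/(0.433 + 0.124·8.74) = 0.58022/1.5168 = 0.38254 mg/L.

0.383 mg/L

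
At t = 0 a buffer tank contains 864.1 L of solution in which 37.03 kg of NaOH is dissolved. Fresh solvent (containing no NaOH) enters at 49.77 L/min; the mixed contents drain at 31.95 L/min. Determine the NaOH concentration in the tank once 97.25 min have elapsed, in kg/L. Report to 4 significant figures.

0.001982 kg/L

Total volume: dV/dt = Q_in − Q_out = 17.8200 L/min, so V(t) = 864.1 + 17.8200 t and V(97.25) = 2597.10 L.
No NaOH enters, so dm/dt = −Q_out · (m/V).
Separate: dm/m = −Q_out dt/V(t) ⇒ ln(m/m₀) = −(Q_out/(Q_in−Q_out)) ln(V/V₀).
m = m₀ (V₀/V)^(Q_out/(Q_in−Q_out)) = 37.03 × (864.1/2597.10)^(1.79293) = 5.14837 kg.
C = m/V = 5.14837/2597.10 = 0.00198236 kg/L.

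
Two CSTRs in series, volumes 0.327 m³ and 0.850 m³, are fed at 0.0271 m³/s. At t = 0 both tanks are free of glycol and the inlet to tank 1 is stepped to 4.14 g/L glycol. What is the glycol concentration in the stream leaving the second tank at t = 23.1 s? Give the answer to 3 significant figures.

Each tank obeys Vᵢ dCᵢ/dt = Q(Cᵢ₋₁ − Cᵢ), so τᵢ = Vᵢ/Q.
τ₁ = 0.327/0.0271 = 12.066 s; τ₂ = 0.850/0.0271 = 31.365 s.
Solving the cascade with C₁(0)=C₂(0)=0 gives C₂(t) = C_in[1 − (τ₁ e^(−t/τ₁) − τ₂ e^(−t/τ₂))/(τ₁ − τ₂)].
At t = 23.1: e^(−t/τ₁) = 0.14743, e^(−t/τ₂) = 0.47880.
C₂ = 4.14·[1 − (12.066·0.14743 − 31.365·0.47880)/(-19.299)] = 4.14·0.31402 = 1.3001 g/L.

1.30 g/L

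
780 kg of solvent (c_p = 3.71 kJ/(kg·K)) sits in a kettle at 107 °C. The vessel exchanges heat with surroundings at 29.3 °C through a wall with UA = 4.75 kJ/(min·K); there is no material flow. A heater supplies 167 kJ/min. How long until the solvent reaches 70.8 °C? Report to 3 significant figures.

M c_p dT/dt = −UA(T − T_amb) + Q̇.
τ = M c_p/UA = 609.22 min; T_ss = T_amb + Q̇/UA = 29.3 + 167/4.75 = 64.458 °C.
T(t) = T_ss + (T₀ − T_ss)e^(−t/τ); set T = 70.8:
t = −τ ln[(T − T_ss)/(T₀ − T_ss)] = −609.22 · ln(0.14908) = 1159.5 min.

1160 min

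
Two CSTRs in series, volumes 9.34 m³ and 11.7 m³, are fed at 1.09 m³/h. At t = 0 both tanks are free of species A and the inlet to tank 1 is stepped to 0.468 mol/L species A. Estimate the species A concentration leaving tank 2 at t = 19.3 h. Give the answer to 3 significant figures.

0.278 mol/L

Time constants: τᵢ = Vᵢ/Q for each well-mixed tank.
τ₁ = 9.34/1.09 = 8.5688 h; τ₂ = 11.7/1.09 = 10.734 h.
Tank 1: C₁ = C_in(1 − e^(−t/τ₁)). Tank 2 (τ₁ ≠ τ₂): C₂ = C_in[1 − (τ₁ e^(−t/τ₁) − τ₂ e^(−t/τ₂))/(τ₁ − τ₂)].
At t = 19.3: e^(−t/τ₁) = 0.10515, e^(−t/τ₂) = 0.16562.
C₂ = 0.468·[1 − (8.5688·0.10515 − 10.734·0.16562)/(-2.1651)] = 0.468·0.59505 = 0.27848 mol/L.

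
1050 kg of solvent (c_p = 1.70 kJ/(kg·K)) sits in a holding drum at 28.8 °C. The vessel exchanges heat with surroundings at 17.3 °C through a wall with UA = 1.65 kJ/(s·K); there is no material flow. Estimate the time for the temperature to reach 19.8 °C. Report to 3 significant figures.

Lumped-capacitance energy balance: M c_p dT/dt = UA(T_amb − T).
τ = M c_p/UA = 1081.8 s; T_ss = T_amb = 17.300 °C.
T(t) = T_ss + (T₀ − T_ss)e^(−t/τ); set T = 19.8:
t = −τ ln[(T − T_ss)/(T₀ − T_ss)] = −1081.8 · ln(0.21739) = 1650.9 s.

1650 s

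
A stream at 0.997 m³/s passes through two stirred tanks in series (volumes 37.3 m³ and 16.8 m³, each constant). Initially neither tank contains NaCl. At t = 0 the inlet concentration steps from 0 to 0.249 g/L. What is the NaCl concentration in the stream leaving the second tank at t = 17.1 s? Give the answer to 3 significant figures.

Time constants: τᵢ = Vᵢ/Q for each well-mixed tank.
τ₁ = 37.3/0.997 = 37.412 s; τ₂ = 16.8/0.997 = 16.851 s.
Solving the cascade with C₁(0)=C₂(0)=0 gives C₂(t) = C_in[1 − (τ₁ e^(−t/τ₁) − τ₂ e^(−t/τ₂))/(τ₁ − τ₂)].
At t = 17.1: e^(−t/τ₁) = 0.63314, e^(−t/τ₂) = 0.36247.
C₂ = 0.249·[1 − (37.412·0.63314 − 16.851·0.36247)/(20.562)] = 0.249·0.14505 = 0.036118 g/L.

0.0361 g/L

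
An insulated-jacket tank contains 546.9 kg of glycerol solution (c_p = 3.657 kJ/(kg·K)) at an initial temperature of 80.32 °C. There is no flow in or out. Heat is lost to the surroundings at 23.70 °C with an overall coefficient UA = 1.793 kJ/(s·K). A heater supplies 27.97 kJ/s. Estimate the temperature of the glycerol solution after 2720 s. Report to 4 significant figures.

Unsteady energy balance on the tank contents: M c_p dT/dt = −UA(T − T_amb) + Q̇.
dT/dt = (T_ss − T)/τ with T_ss = T_amb + Q̇/UA = 23.70 + 27.97/1.793 = 39.2996 °C, τ = M c_p/UA = 546.9·3.657/1.793 = 1115.46 s.
Integrating: T(t) = T_ss + (T₀ − T_ss) e^(−t/τ).
T(2720) = 39.2996 + (41.0204)·0.0872949 = 42.8804 °C.

42.88 °C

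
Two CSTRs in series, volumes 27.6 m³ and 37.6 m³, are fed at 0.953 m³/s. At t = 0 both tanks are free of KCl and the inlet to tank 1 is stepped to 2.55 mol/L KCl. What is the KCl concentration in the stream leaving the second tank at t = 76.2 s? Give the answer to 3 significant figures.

1.67 mol/L

Time constants: τᵢ = Vᵢ/Q for each well-mixed tank.
τ₁ = 27.6/0.953 = 28.961 s; τ₂ = 37.6/0.953 = 39.454 s.
Solving the cascade with C₁(0)=C₂(0)=0 gives C₂(t) = C_in[1 − (τ₁ e^(−t/τ₁) − τ₂ e^(−t/τ₂))/(τ₁ − τ₂)].
At t = 76.2: e^(−t/τ₁) = 0.071999, e^(−t/τ₂) = 0.14495.
C₂ = 2.55·[1 − (28.961·0.071999 − 39.454·0.14495)/(-10.493)] = 2.55·0.65369 = 1.6669 mol/L.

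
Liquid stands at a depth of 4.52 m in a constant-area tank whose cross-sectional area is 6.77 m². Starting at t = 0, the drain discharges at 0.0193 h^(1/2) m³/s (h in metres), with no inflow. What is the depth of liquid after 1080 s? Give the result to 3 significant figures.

With no inflow, A dh/dt = −0.0193 √h.
This is separable: 2 d(√h)/dt = −0.0193/A, so √h = √h₀ − (0.0193/(2A)) t.
√h = √4.52 − 0.0193·1080/(2·6.77) = 2.1260 − 1.5394 = 0.58659.
h = 0.58659² = 0.34409 m.

0.344 m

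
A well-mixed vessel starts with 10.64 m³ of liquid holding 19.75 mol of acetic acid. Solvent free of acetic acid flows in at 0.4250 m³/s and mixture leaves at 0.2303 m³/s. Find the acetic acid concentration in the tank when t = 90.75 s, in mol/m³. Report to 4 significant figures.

0.2193 mol/m³

Let m(t) be the amount of acetic acid. Volume: V(t) = V₀ + (Q_in − Q_out) t = 10.64 + 0.194700 t; V(90.75) = 28.3090 m³.
Species balance (pure solvent in): dm/dt = −Q_out · m/V(t).
Separate: dm/m = −Q_out dt/V(t) ⇒ ln(m/m₀) = −(Q_out/(Q_in−Q_out)) ln(V/V₀).
m = m₀ (V₀/V)^(Q_out/(Q_in−Q_out)) = 19.75 × (10.64/28.3090)^(1.18285) = 6.20694 mol.
C = m/V = 6.20694/28.3090 = 0.219257 mol/m³.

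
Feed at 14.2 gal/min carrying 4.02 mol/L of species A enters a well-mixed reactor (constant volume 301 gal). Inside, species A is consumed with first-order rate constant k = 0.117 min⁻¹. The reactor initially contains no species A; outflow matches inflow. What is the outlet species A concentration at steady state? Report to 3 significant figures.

1.16 mol/L

V dC/dt = Q(C_in − C) − k V C.
Steady state (dC/dt = 0): C_ss = Q C_in/(Q + kV) = C_in/(1 + kV/Q).
C_ss = 14.2·4.02/(14.2 + 0.117·301) = 57.084/49.417 = 1.1551 mol/L.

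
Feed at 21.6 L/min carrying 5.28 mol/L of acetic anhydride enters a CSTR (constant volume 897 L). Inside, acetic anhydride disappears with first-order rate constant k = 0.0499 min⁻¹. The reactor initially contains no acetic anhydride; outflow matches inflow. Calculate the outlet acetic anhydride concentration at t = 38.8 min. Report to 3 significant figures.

1.62 mol/L

V dC/dt = Q(C_in − C) − k V C.
This is linear with rate a = Q/V + k = 0.073980 min⁻¹.
C_ss = Q C_in/(Q + kV) = 1.7186 mol/L; C(t) = C_ss + (C₀ − C_ss) e^(−a t).
C(38.8) = 1.7186 + (-1.7186)·e^(−0.073980·38.8) = 1.7186 + (-1.7186)·0.056674 = 1.6212 mol/L.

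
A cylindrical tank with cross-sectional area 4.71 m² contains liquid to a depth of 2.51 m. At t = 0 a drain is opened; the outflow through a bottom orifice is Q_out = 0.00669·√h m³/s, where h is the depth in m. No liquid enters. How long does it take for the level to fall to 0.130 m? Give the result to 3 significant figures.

A dh/dt = −Q_out = −0.00669 √h.
This is separable: 2 d(√h)/dt = −0.00669/A, so √h = √h₀ − (0.00669/(2A)) t.
t = 2A(√h₀ − √h)/0.00669 = 2·4.71·(√2.51 − √0.130)/0.00669
  = 9.4200 × (1.5843 − 0.36056) / 0.00669 = 1723.1 s.

1720 s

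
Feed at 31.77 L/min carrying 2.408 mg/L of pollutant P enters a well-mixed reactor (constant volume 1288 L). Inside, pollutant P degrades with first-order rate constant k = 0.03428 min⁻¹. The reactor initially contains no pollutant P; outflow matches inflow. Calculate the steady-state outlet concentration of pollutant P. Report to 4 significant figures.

V dC/dt = Q(C_in − C) − k V C.
At steady state: 0 = Q C_in − (Q + kV) C_ss, so C_ss = Q C_in/(Q + kV).
C_ss = 31.77·2.408/(31.77 + 0.03428·1288) = 76.5022/75.9226 = 1.00763 mg/L.

1.008 mg/L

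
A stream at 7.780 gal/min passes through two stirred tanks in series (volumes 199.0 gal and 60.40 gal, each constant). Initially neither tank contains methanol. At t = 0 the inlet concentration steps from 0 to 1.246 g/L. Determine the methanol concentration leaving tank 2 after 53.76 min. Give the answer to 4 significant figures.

1.028 g/L

Species balance on tank i: dCᵢ/dt = (Cᵢ₋₁ − Cᵢ)/τᵢ with τᵢ = Vᵢ/Q.
τ₁ = 199.0/7.780 = 25.5784 min; τ₂ = 60.40/7.780 = 7.76350 min.
Tank 1: C₁ = C_in(1 − e^(−t/τ₁)). Tank 2 (τ₁ ≠ τ₂): C₂ = C_in[1 − (τ₁ e^(−t/τ₁) − τ₂ e^(−t/τ₂))/(τ₁ − τ₂)].
At t = 53.76: e^(−t/τ₁) = 0.122240, e^(−t/τ₂) = 0.000983183.
C₂ = 1.246·[1 − (25.5784·0.122240 − 7.76350·0.000983183)/(17.8149)] = 1.246·0.824919 = 1.02785 g/L.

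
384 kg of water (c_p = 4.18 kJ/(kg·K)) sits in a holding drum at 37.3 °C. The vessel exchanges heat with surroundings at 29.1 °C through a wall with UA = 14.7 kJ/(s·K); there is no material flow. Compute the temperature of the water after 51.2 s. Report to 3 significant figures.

34.2 °C

Lumped-capacitance energy balance: M c_p dT/dt = UA(T_amb − T).
dT/dt = (T_ss − T)/τ with T_ss = T_amb = 29.100 °C, τ = M c_p/UA = 384·4.18/14.7 = 109.19 s.
T approaches T_ss exponentially: T(t) = T_ss + (T₀ − T_ss) e^(−t/τ).
T(51.2) = 29.100 + (8.2000)·0.62569 = 34.231 °C.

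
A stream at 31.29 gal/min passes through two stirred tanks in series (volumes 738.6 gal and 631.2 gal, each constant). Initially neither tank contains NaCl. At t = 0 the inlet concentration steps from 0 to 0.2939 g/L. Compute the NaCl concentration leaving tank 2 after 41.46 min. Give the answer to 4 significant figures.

0.1661 g/L

Each tank obeys Vᵢ dCᵢ/dt = Q(Cᵢ₋₁ − Cᵢ), so τᵢ = Vᵢ/Q.
τ₁ = 738.6/31.29 = 23.6050 min; τ₂ = 631.2/31.29 = 20.1726 min.
Tank 1: C₁ = C_in(1 − e^(−t/τ₁)). Tank 2 (τ₁ ≠ τ₂): C₂ = C_in[1 − (τ₁ e^(−t/τ₁) − τ₂ e^(−t/τ₂))/(τ₁ − τ₂)].
At t = 41.46: e^(−t/τ₁) = 0.172664, e^(−t/τ₂) = 0.128059.
C₂ = 0.2939·[1 − (23.6050·0.172664 − 20.1726·0.128059)/(3.43241)] = 0.2939·0.565188 = 0.166109 g/L.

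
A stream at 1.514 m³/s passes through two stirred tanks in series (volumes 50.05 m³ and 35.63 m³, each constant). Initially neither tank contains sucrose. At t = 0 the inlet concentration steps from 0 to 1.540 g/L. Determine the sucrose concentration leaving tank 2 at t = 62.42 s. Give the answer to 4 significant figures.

0.9992 g/L

Time constants: τᵢ = Vᵢ/Q for each well-mixed tank.
τ₁ = 50.05/1.514 = 33.0581 s; τ₂ = 35.63/1.514 = 23.5337 s.
Tank 1: C₁ = C_in(1 − e^(−t/τ₁)). Tank 2 (τ₁ ≠ τ₂): C₂ = C_in[1 − (τ₁ e^(−t/τ₁) − τ₂ e^(−t/τ₂))/(τ₁ − τ₂)].
At t = 62.42: e^(−t/τ₁) = 0.151346, e^(−t/τ₂) = 0.0704841.
C₂ = 1.540·[1 − (33.0581·0.151346 − 23.5337·0.0704841)/(9.52444)] = 1.540·0.648856 = 0.999238 g/L.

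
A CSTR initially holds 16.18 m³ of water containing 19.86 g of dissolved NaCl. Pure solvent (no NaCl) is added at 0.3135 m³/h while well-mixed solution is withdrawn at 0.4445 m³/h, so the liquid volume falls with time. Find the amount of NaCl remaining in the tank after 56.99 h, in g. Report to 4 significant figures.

2.433 g

Total volume: dV/dt = Q_in − Q_out = -0.131000 m³/h, so V(t) = 16.18 − 0.131000 t and V(56.99) = 8.71431 m³.
Species balance (pure solvent in): dm/dt = −Q_out · m/V(t).
Separate: dm/m = −Q_out dt/V(t) ⇒ ln(m/m₀) = −(Q_out/(Q_in−Q_out)) ln(V/V₀).
m = m₀ (V₀/V)^(Q_out/(Q_in−Q_out)) = 19.86 × (16.18/8.71431)^(-3.39313) = 2.43271 g.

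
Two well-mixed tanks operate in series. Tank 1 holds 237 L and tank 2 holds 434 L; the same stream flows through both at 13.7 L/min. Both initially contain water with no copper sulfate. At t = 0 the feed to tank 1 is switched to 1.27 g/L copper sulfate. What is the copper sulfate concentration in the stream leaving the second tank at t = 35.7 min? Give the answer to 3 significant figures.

Each tank obeys Vᵢ dCᵢ/dt = Q(Cᵢ₋₁ − Cᵢ), so τᵢ = Vᵢ/Q.
τ₁ = 237/13.7 = 17.299 min; τ₂ = 434/13.7 = 31.679 min.
Solving the cascade with C₁(0)=C₂(0)=0 gives C₂(t) = C_in[1 − (τ₁ e^(−t/τ₁) − τ₂ e^(−t/τ₂))/(τ₁ − τ₂)].
At t = 35.7: e^(−t/τ₁) = 0.12699, e^(−t/τ₂) = 0.32402.
C₂ = 1.27·[1 − (17.299·0.12699 − 31.679·0.32402)/(-14.380)] = 1.27·0.43893 = 0.55744 g/L.

0.557 g/L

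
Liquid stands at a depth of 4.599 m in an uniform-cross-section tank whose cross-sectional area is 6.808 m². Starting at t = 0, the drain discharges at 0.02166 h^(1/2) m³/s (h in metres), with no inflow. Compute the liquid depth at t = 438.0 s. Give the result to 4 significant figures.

2.096 m

Unsteady balance on liquid volume: A dh/dt = −0.02166 √h.
∫ h^(−1/2) dh = −(0.02166/A) ∫ dt, giving 2√h = 2√h₀ − (0.02166/A) t.
√h = √4.599 − 0.02166·438.0/(2·6.808) = 2.14453 − 0.696760 = 1.44777.
h = 1.44777² = 2.09603 m.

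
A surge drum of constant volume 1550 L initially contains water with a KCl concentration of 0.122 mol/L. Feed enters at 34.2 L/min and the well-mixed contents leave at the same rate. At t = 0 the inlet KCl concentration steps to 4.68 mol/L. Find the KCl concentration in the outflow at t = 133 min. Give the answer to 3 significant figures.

4.44 mol/L

Transient balance on the dissolved component: V dC/dt = Q(C_in − C).
Rewrite as dC/dt + C/τ = C_in/τ, τ = V/Q = 45.322 min.
This is linear first-order; C(t) = C_in + (C₀ − C_in) e^(−t/τ).
C(133) = 4.68 + (0.122 − 4.68)·e^(−133/45.322) = 4.68 + (-4.5580)·0.053153 = 4.4377 mol/L.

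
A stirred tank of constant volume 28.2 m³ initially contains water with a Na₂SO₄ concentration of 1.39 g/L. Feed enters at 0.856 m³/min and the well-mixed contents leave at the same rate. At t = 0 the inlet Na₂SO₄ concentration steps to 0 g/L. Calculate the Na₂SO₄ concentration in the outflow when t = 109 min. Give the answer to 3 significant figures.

Accumulation = in − out for the solute gives V dC/dt = Q(C_in − C).
Rewrite as dC/dt + C/τ = C_in/τ, τ = V/Q = 32.944 min.
C approaches C_in exponentially: C(t) = C_in + (C₀ − C_in) e^(−t/τ).
C(109) = 0 + (1.39 − 0)·e^(−109/32.944) = 0 + (1.3900)·0.036565 = 0.050826 g/L.

0.0508 g/L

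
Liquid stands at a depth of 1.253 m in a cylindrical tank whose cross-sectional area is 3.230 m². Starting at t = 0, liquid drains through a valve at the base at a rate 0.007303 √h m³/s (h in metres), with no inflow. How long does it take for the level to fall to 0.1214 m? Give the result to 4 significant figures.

682.0 s

With no inflow, A dh/dt = −0.007303 √h.
Separate and integrate: 2(√h − √h₀) = −(0.007303/A) t.
t = 2A(√h₀ − √h)/0.007303 = 2·3.230·(√1.253 − √0.1214)/0.007303
  = 6.46000 × (1.11937 − 0.348425) / 0.007303 = 681.958 s.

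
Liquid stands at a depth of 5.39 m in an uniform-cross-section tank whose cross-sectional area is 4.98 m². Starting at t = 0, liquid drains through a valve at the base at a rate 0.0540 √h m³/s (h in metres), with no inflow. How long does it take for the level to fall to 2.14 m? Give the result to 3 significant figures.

A dh/dt = −Q_out = −0.0540 √h.
This is separable: 2 d(√h)/dt = −0.0540/A, so √h = √h₀ − (0.0540/(2A)) t.
t = 2A(√h₀ − √h)/0.0540 = 2·4.98·(√5.39 − √2.14)/0.0540
  = 9.9600 × (2.3216 − 1.4629) / 0.0540 = 158.39 s.

158 s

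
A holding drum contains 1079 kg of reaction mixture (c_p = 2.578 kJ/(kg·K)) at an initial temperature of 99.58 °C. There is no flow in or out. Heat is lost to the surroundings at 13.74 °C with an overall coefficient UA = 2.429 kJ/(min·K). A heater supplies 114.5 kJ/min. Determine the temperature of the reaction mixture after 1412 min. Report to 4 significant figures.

Lumped-capacitance energy balance: M c_p dT/dt = UA(T_amb − T) + Q̇.
dT/dt = (T_ss − T)/τ with T_ss = T_amb + Q̇/UA = 13.74 + 114.5/2.429 = 60.8787 °C, τ = M c_p/UA = 1079·2.578/2.429 = 1145.19 min.
This is linear first-order; T(t) = T_ss + (T₀ − T_ss) e^(−t/τ).
T(1412) = 60.8787 + (38.7013)·0.291421 = 72.1571 °C.

72.16 °C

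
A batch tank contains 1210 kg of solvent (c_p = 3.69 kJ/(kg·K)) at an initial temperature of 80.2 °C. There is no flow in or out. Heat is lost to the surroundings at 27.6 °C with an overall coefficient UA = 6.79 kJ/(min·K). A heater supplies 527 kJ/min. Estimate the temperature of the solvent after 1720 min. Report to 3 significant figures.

Lumped-capacitance energy balance: M c_p dT/dt = UA(T_amb − T) + Q̇.
dT/dt = (T_ss − T)/τ with T_ss = T_amb + Q̇/UA = 27.6 + 527/6.79 = 105.21 °C, τ = M c_p/UA = 1210·3.69/6.79 = 657.57 min.
Solution: T(t) = T_ss + (T₀ − T_ss) e^(−t/τ).
T(1720) = 105.21 + (-25.014)·0.073117 = 103.39 °C.

103 °C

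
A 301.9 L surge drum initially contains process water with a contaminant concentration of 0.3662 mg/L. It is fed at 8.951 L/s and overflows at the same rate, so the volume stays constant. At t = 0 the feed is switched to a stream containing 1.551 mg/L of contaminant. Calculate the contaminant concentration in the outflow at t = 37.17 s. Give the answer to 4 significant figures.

1.157 mg/L

Unsteady species balance (constant V, well mixed): V dC/dt = Q(C_in − C).
So dC/dt = (C_in − C)/τ with τ = V/Q = 301.9/8.951 = 33.7281 s.
C approaches C_in exponentially: C(t) = C_in + (C₀ − C_in) e^(−t/τ).
C(37.17) = 1.551 + (0.3662 − 1.551)·e^(−37.17/33.7281) = 1.551 + (-1.18480)·0.332190 = 1.15742 mg/L.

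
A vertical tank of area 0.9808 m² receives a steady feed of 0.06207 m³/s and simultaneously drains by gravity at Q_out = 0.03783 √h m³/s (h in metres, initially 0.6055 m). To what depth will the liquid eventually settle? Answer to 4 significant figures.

2.692 m

Volume balance on the tank: A dh/dt = Q_in − 0.03783 √h. At steady state dh/dt = 0:
Q_in = 0.03783 √h_ss ⇒ √h_ss = 0.06207/0.03783 = 1.64076.
h_ss = 1.64076² = 2.69210 m. (Since h₀ = 0.6055 m < h_ss, the level will rise toward this value.)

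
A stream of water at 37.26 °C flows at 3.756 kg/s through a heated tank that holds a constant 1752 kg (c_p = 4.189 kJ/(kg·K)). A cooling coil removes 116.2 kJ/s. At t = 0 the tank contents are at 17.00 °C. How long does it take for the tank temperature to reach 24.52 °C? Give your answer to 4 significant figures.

M c_p dT/dt = ṁ c_p (T_in − T) − Q̇.
τ = M/ṁ = 466.454 s; T_ss = T_in − Q̇/(ṁ c_p) = 29.8747 °C.
T(t) = T_ss + (T₀ − T_ss) e^(−t/τ). Set T = 24.52:
e^(−t/τ) = (24.52 − 29.8747)/(17.00 − 29.8747) = 0.415907
t = −466.454 · ln(0.415907) = 409.217 s.

409.2 s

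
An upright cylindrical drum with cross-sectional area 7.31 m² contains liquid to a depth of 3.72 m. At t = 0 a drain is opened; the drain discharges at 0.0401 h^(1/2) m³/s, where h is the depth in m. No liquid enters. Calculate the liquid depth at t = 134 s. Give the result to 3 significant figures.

2.44 m

A dh/dt = −Q_out = −0.0401 √h.
Separate and integrate: 2(√h − √h₀) = −(0.0401/A) t.
√h = √3.72 − 0.0401·134/(2·7.31) = 1.9287 − 0.36754 = 1.5612.
h = 1.5612² = 2.4373 m.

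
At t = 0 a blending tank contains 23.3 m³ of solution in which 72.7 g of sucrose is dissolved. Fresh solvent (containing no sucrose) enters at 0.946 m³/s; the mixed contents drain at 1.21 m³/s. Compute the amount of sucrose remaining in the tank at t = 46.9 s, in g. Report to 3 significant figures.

2.25 g

Let m(t) be the amount of sucrose. Volume: V(t) = V₀ + (Q_in − Q_out) t = 23.3 − 0.26400 t; V(46.9) = 10.918 m³.
No sucrose enters, so dm/dt = −Q_out · (m/V).
dm/m = −Q_out dt/(V₀ − 0.26400 t); integrating gives ln(m/m₀) = −(Q_out/(Q_in−Q_out)) ln(V/V₀).
m = m₀ (V₀/V)^(Q_out/(Q_in−Q_out)) = 72.7 × (23.3/10.918)^(-4.5833) = 2.2528 g.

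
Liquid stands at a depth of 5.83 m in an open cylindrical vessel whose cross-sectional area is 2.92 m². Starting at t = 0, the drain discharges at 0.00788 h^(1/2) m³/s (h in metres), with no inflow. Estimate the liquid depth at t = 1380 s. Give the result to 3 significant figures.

Accumulation of liquid (constant cross-section A): A dh/dt = −0.00788 √h.
This is separable: 2 d(√h)/dt = −0.00788/A, so √h = √h₀ − (0.00788/(2A)) t.
√h = √5.83 − 0.00788·1380/(2·2.92) = 2.4145 − 1.8621 = 0.55248.
h = 0.55248² = 0.30524 m.

0.305 m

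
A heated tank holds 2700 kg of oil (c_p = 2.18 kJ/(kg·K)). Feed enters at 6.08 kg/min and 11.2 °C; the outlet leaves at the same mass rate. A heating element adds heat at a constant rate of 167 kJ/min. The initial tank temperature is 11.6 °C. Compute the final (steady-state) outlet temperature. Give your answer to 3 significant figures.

M c_p dT/dt = ṁ c_p (T_in − T) + Q̇.
At steady state dT/dt = 0 ⇒ T_ss = T_in + Q̇/(ṁ c_p) = 11.2 + 167/(6.08·2.18) = 23.800 °C.

23.8 °C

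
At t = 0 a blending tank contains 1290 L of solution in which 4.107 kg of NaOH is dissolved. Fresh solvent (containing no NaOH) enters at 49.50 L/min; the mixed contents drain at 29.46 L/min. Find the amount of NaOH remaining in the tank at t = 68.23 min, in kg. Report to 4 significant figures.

1.420 kg

Let m(t) be the amount of NaOH. Volume: V(t) = V₀ + (Q_in − Q_out) t = 1290 + 20.0400 t; V(68.23) = 2657.33 L.
No NaOH enters, so dm/dt = −Q_out · (m/V).
dm/m = −Q_out dt/(V₀ + 20.0400 t); integrating gives ln(m/m₀) = −(Q_out/(Q_in−Q_out)) ln(V/V₀).
m = m₀ (V₀/V)^(Q_out/(Q_in−Q_out)) = 4.107 × (1290/2657.33)^(1.47006) = 1.41951 kg.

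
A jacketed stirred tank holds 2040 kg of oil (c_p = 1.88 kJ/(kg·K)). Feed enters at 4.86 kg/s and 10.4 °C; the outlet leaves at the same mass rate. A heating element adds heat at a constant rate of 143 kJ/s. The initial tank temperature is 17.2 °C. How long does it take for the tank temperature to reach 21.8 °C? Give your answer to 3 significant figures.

308 s

M c_p dT/dt = ṁ c_p (T_in − T) + Q̇.
τ = M/ṁ = 419.75 s; T_ss = T_in + Q̇/(ṁ c_p) = 26.051 °C.
T(t) = T_ss + (T₀ − T_ss) e^(−t/τ). Set T = 21.8:
e^(−t/τ) = (21.8 − 26.051)/(17.2 − 26.051) = 0.48028
t = −419.75 · ln(0.48028) = 307.84 s.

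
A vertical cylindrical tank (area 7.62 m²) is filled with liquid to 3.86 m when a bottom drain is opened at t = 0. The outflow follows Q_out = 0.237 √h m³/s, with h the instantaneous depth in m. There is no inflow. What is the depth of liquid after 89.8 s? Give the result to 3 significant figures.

0.323 m

With no inflow, A dh/dt = −0.237 √h.
This is separable: 2 d(√h)/dt = −0.237/A, so √h = √h₀ − (0.237/(2A)) t.
√h = √3.86 − 0.237·89.8/(2·7.62) = 1.9647 − 1.3965 = 0.56819.
h = 0.56819² = 0.32284 m.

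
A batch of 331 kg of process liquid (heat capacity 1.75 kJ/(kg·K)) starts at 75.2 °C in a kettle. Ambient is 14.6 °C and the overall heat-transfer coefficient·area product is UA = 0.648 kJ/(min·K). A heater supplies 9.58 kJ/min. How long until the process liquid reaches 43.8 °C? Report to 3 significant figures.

1030 min

Energy balance: M c_p dT/dt = −UA(T − T_amb) + Q̇.
τ = M c_p/UA = 893.90 min; T_ss = T_amb + Q̇/UA = 14.6 + 9.58/0.648 = 29.384 °C.
T(t) = T_ss + (T₀ − T_ss)e^(−t/τ); set T = 43.8:
t = −τ ln[(T − T_ss)/(T₀ − T_ss)] = −893.90 · ln(0.31465) = 1033.6 min.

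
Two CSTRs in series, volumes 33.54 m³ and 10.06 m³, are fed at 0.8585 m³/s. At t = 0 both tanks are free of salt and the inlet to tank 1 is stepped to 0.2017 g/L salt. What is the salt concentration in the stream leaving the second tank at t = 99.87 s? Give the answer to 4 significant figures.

0.1794 g/L

Species balance on tank i: dCᵢ/dt = (Cᵢ₋₁ − Cᵢ)/τᵢ with τᵢ = Vᵢ/Q.
τ₁ = 33.54/0.8585 = 39.0681 s; τ₂ = 10.06/0.8585 = 11.7181 s.
Solving the cascade with C₁(0)=C₂(0)=0 gives C₂(t) = C_in[1 − (τ₁ e^(−t/τ₁) − τ₂ e^(−t/τ₂))/(τ₁ − τ₂)].
At t = 99.87: e^(−t/τ₁) = 0.0775911, e^(−t/τ₂) = 0.000198901.
C₂ = 0.2017·[1 − (39.0681·0.0775911 − 11.7181·0.000198901)/(27.3500)] = 0.2017·0.889250 = 0.179362 g/L.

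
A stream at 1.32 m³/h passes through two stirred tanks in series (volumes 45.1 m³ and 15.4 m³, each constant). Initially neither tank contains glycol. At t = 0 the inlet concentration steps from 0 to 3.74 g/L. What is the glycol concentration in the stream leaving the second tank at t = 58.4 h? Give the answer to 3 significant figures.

Each tank obeys Vᵢ dCᵢ/dt = Q(Cᵢ₋₁ − Cᵢ), so τᵢ = Vᵢ/Q.
τ₁ = 45.1/1.32 = 34.167 h; τ₂ = 15.4/1.32 = 11.667 h.
Solving the cascade with C₁(0)=C₂(0)=0 gives C₂(t) = C_in[1 − (τ₁ e^(−t/τ₁) − τ₂ e^(−t/τ₂))/(τ₁ − τ₂)].
At t = 58.4: e^(−t/τ₁) = 0.18100, e^(−t/τ₂) = 0.0066996.
C₂ = 3.74·[1 − (34.167·0.18100 − 11.667·0.0066996)/(22.500)] = 3.74·0.72862 = 2.7251 g/L.

2.73 g/L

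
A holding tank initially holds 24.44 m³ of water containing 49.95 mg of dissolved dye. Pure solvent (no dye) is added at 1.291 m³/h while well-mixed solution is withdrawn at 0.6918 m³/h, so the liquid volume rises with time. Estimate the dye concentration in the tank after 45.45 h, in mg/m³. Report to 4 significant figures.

0.4072 mg/m³

Let m(t) be the amount of dye. Volume: V(t) = V₀ + (Q_in − Q_out) t = 24.44 + 0.599200 t; V(45.45) = 51.6736 m³.
Species balance (pure solvent in): dm/dt = −Q_out · m/V(t).
dm/m = −Q_out dt/(V₀ + 0.599200 t); integrating gives ln(m/m₀) = −(Q_out/(Q_in−Q_out)) ln(V/V₀).
m = m₀ (V₀/V)^(Q_out/(Q_in−Q_out)) = 49.95 × (24.44/51.6736)^(1.15454) = 21.0434 mg.
C = m/V = 21.0434/51.6736 = 0.407237 mg/m³.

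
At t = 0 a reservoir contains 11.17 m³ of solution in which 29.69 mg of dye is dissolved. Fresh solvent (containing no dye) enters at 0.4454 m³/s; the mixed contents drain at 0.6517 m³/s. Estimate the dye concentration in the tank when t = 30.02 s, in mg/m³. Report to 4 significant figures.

Let m(t) be the amount of dye. Volume: V(t) = V₀ + (Q_in − Q_out) t = 11.17 − 0.206300 t; V(30.02) = 4.97687 m³.
Solute balance: dm/dt = 0 − Q_out C = −Q_out m/V(t).
Separate: dm/m = −Q_out dt/V(t) ⇒ ln(m/m₀) = −(Q_out/(Q_in−Q_out)) ln(V/V₀).
m = m₀ (V₀/V)^(Q_out/(Q_in−Q_out)) = 29.69 × (11.17/4.97687)^(-3.15899) = 2.30940 mg.
C = m/V = 2.30940/4.97687 = 0.464026 mg/m³.

0.4640 mg/m³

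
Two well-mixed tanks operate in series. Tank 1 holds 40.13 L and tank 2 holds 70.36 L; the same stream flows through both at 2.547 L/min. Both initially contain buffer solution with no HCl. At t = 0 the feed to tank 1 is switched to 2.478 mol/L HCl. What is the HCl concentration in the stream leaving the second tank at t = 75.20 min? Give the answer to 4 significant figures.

2.127 mol/L

Time constants: τᵢ = Vᵢ/Q for each well-mixed tank.
τ₁ = 40.13/2.547 = 15.7558 min; τ₂ = 70.36/2.547 = 27.6247 min.
Solving the cascade with C₁(0)=C₂(0)=0 gives C₂(t) = C_in[1 − (τ₁ e^(−t/τ₁) − τ₂ e^(−t/τ₂))/(τ₁ − τ₂)].
At t = 75.20: e^(−t/τ₁) = 0.00845626, e^(−t/τ₂) = 0.0657296.
C₂ = 2.478·[1 − (15.7558·0.00845626 − 27.6247·0.0657296)/(-11.8689)] = 2.478·0.858241 = 2.12672 mol/L.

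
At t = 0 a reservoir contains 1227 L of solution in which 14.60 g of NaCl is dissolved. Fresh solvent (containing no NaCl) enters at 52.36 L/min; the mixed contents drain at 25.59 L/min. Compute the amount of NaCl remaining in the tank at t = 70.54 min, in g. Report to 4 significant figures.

Let m(t) be the amount of NaCl. Volume: V(t) = V₀ + (Q_in − Q_out) t = 1227 + 26.7700 t; V(70.54) = 3115.36 L.
Solute balance: dm/dt = 0 − Q_out C = −Q_out m/V(t).
dm/m = −Q_out dt/(V₀ + 26.7700 t); integrating gives ln(m/m₀) = −(Q_out/(Q_in−Q_out)) ln(V/V₀).
m = m₀ (V₀/V)^(Q_out/(Q_in−Q_out)) = 14.60 × (1227/3115.36)^(0.955921) = 5.99138 g.

5.991 g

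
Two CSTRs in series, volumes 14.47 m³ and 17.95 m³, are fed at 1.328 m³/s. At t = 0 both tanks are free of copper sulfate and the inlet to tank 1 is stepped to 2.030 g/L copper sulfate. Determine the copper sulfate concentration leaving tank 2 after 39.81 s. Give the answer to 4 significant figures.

1.698 g/L

Each tank obeys Vᵢ dCᵢ/dt = Q(Cᵢ₋₁ − Cᵢ), so τᵢ = Vᵢ/Q.
τ₁ = 14.47/1.328 = 10.8961 s; τ₂ = 17.95/1.328 = 13.5166 s.
Solving the cascade with C₁(0)=C₂(0)=0 gives C₂(t) = C_in[1 − (τ₁ e^(−t/τ₁) − τ₂ e^(−t/τ₂))/(τ₁ − τ₂)].
At t = 39.81: e^(−t/τ₁) = 0.0258976, e^(−t/τ₂) = 0.0525876.
C₂ = 2.030·[1 − (10.8961·0.0258976 − 13.5166·0.0525876)/(-2.62048)] = 2.030·0.836434 = 1.69796 g/L.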